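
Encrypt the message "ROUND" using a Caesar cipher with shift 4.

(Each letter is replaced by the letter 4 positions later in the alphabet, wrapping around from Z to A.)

Step 1: For each letter, shift forward by 4 positions (mod 26).
  R (position 17) -> position (17+4) mod 26 = 21 -> V
  O (position 14) -> position (14+4) mod 26 = 18 -> S
  U (position 20) -> position (20+4) mod 26 = 24 -> Y
  N (position 13) -> position (13+4) mod 26 = 17 -> R
  D (position 3) -> position (3+4) mod 26 = 7 -> H
Result: VSYRH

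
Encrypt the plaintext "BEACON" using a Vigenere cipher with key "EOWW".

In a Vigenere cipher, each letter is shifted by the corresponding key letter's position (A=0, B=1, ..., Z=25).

Step 1: Repeat key to match plaintext length:
  Plaintext: BEACON
  Key:       EOWWEO
Step 2: Encrypt each letter:
  B(1) + E(4) = (1+4) mod 26 = 5 = F
  E(4) + O(14) = (4+14) mod 26 = 18 = S
  A(0) + W(22) = (0+22) mod 26 = 22 = W
  C(2) + W(22) = (2+22) mod 26 = 24 = Y
  O(14) + E(4) = (14+4) mod 26 = 18 = S
  N(13) + O(14) = (13+14) mod 26 = 1 = B
Ciphertext: FSWYSB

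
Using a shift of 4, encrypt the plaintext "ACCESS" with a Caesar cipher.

Step 1: For each letter, shift forward by 4 positions (mod 26).
  A (position 0) -> position (0+4) mod 26 = 4 -> E
  C (position 2) -> position (2+4) mod 26 = 6 -> G
  C (position 2) -> position (2+4) mod 26 = 6 -> G
  E (position 4) -> position (4+4) mod 26 = 8 -> I
  S (position 18) -> position (18+4) mod 26 = 22 -> W
  S (position 18) -> position (18+4) mod 26 = 22 -> W
Result: EGGIWW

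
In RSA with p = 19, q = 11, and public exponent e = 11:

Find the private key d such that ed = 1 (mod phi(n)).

Step 1: n = 19 * 11 = 209.
Step 2: phi(n) = 18 * 10 = 180.
Step 3: Find d such that 11 * d = 1 (mod 180).
Step 4: d = 11^(-1) mod 180 = 131.
Verification: 11 * 131 = 1441 = 8 * 180 + 1.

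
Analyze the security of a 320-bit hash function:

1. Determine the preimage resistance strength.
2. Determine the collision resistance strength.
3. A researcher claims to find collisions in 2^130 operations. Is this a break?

Step 1: Preimage resistance requires brute-force of 2^320 operations.
Step 2: Collision resistance (birthday bound) = 2^(320/2) = 2^160.
Step 3: The claimed attack costs 2^130 operations.
Step 4: Since 2^130 < 2^160, the claimed attack beats the generic birthday bound, so collision resistance is broken.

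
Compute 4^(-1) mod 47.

Step 1: We need x such that 4 * x = 1 (mod 47).
Step 2: Using the extended Euclidean algorithm or trial:
  4 * 12 = 48 = 1 * 47 + 1.
Step 3: Since 48 mod 47 = 1, the inverse is x = 12.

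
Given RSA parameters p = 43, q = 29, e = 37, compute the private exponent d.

Step 1: n = 43 * 29 = 1247.
Step 2: phi(n) = 42 * 28 = 1176.
Step 3: Find d such that 37 * d = 1 (mod 1176).
Step 4: d = 37^(-1) mod 1176 = 445.
Verification: 37 * 445 = 16465 = 14 * 1176 + 1.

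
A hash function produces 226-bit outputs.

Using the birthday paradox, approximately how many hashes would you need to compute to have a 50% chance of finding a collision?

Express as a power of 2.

Step 1: The birthday paradox gives collision probability ~50% after sqrt(2^n) = 2^(n/2) hashes.
Step 2: For 226-bit output: 2^(226/2) = 2^113.
Step 3: Approximately 2^113 hash computations needed.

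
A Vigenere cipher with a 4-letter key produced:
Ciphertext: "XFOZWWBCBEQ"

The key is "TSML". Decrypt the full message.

Step 1: Key 'TSML' has length 4. Extended key: TSMLTSMLTSM
Step 2: Decrypt each position:
  X(23) - T(19) = 4 = E
  F(5) - S(18) = 13 = N
  O(14) - M(12) = 2 = C
  Z(25) - L(11) = 14 = O
  W(22) - T(19) = 3 = D
  W(22) - S(18) = 4 = E
  B(1) - M(12) = 15 = P
  C(2) - L(11) = 17 = R
  B(1) - T(19) = 8 = I
  E(4) - S(18) = 12 = M
  Q(16) - M(12) = 4 = E
Plaintext: ENCODEPRIME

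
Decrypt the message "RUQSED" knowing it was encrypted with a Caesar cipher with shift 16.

Step 1: Reverse the shift by subtracting 16 from each letter position.
  R (position 17) -> position (17-16) mod 26 = 1 -> B
  U (position 20) -> position (20-16) mod 26 = 4 -> E
  Q (position 16) -> position (16-16) mod 26 = 0 -> A
  S (position 18) -> position (18-16) mod 26 = 2 -> C
  E (position 4) -> position (4-16) mod 26 = 14 -> O
  D (position 3) -> position (3-16) mod 26 = 13 -> N
Decrypted message: BEACON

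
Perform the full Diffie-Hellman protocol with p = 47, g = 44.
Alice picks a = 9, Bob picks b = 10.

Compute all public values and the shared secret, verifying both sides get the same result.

Step 1: A = g^a mod p = 44^9 mod 47 = 10.
Step 2: B = g^b mod p = 44^10 mod 47 = 17.
Step 3: Alice computes s = B^a mod p = 17^9 mod 47 = 21.
Step 4: Bob computes s = A^b mod p = 10^10 mod 47 = 21.
Both sides agree: shared secret = 21.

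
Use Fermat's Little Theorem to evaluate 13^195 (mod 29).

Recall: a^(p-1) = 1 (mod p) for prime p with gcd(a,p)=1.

Step 1: Since 29 is prime, by Fermat's Little Theorem: 13^28 = 1 (mod 29).
Step 2: Reduce exponent: 195 mod 28 = 27.
Step 3: So 13^195 = 13^27 (mod 29).
Step 4: 13^27 mod 29 = 9.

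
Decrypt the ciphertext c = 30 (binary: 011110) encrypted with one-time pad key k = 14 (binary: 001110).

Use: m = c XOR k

Step 1: XOR ciphertext with key:
  Ciphertext: 011110
  Key:        001110
  XOR:        010000
Step 2: Plaintext = 010000 = 16 in decimal.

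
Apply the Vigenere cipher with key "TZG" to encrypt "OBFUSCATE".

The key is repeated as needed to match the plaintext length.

Step 1: Repeat key to match plaintext length:
  Plaintext: OBFUSCATE
  Key:       TZGTZGTZG
Step 2: Encrypt each letter:
  O(14) + T(19) = (14+19) mod 26 = 7 = H
  B(1) + Z(25) = (1+25) mod 26 = 0 = A
  F(5) + G(6) = (5+6) mod 26 = 11 = L
  U(20) + T(19) = (20+19) mod 26 = 13 = N
  S(18) + Z(25) = (18+25) mod 26 = 17 = R
  C(2) + G(6) = (2+6) mod 26 = 8 = I
  A(0) + T(19) = (0+19) mod 26 = 19 = T
  T(19) + Z(25) = (19+25) mod 26 = 18 = S
  E(4) + G(6) = (4+6) mod 26 = 10 = K
Ciphertext: HALNRITSK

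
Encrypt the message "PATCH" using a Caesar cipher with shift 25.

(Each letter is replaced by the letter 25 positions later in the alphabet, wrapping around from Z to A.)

Step 1: For each letter, shift forward by 25 positions (mod 26).
  P (position 15) -> position (15+25) mod 26 = 14 -> O
  A (position 0) -> position (0+25) mod 26 = 25 -> Z
  T (position 19) -> position (19+25) mod 26 = 18 -> S
  C (position 2) -> position (2+25) mod 26 = 1 -> B
  H (position 7) -> position (7+25) mod 26 = 6 -> G
Result: OZSBG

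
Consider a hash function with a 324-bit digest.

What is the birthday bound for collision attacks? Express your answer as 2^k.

Step 1: The birthday paradox gives collision probability ~50% after sqrt(2^n) = 2^(n/2) hashes.
Step 2: For 324-bit output: 2^(324/2) = 2^162.
Step 3: Approximately 2^162 hash computations needed.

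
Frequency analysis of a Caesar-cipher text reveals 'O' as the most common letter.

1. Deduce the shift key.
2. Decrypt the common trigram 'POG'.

Step 1: In English, 'E' is the most frequent letter (12.7%).
Step 2: The most frequent ciphertext letter is 'O' (position 14).
Step 3: Shift = (14 - 4) mod 26 = 10.
Step 4: Decrypt 'POG' by shifting back 10:
  P -> F
  O -> E
  G -> W
Step 5: 'POG' decrypts to 'FEW'.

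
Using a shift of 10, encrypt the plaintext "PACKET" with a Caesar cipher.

Step 1: For each letter, shift forward by 10 positions (mod 26).
  P (position 15) -> position (15+10) mod 26 = 25 -> Z
  A (position 0) -> position (0+10) mod 26 = 10 -> K
  C (position 2) -> position (2+10) mod 26 = 12 -> M
  K (position 10) -> position (10+10) mod 26 = 20 -> U
  E (position 4) -> position (4+10) mod 26 = 14 -> O
  T (position 19) -> position (19+10) mod 26 = 3 -> D
Result: ZKMUOD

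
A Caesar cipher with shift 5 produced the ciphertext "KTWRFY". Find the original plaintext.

Step 1: Reverse the shift by subtracting 5 from each letter position.
  K (position 10) -> position (10-5) mod 26 = 5 -> F
  T (position 19) -> position (19-5) mod 26 = 14 -> O
  W (position 22) -> position (22-5) mod 26 = 17 -> R
  R (position 17) -> position (17-5) mod 26 = 12 -> M
  F (position 5) -> position (5-5) mod 26 = 0 -> A
  Y (position 24) -> position (24-5) mod 26 = 19 -> T
Decrypted message: FORMAT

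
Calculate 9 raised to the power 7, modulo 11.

Step 1: Compute 9^7 mod 11 step by step, reducing modulo 11 at each step.
  9^1 mod 11 = 9
  9^2 mod 11 = (9 * 9) mod 11 = 4
  9^3 mod 11 = (4 * 9) mod 11 = 3
  9^4 mod 11 = (3 * 9) mod 11 = 5
  9^5 mod 11 = (5 * 9) mod 11 = 1
  9^6 mod 11 = (1 * 9) mod 11 = 9
  9^7 mod 11 = (9 * 9) mod 11 = 4
Step 2: Result = 4.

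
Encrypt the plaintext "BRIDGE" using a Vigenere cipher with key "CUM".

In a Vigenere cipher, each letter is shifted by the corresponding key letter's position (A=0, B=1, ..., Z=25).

Step 1: Repeat key to match plaintext length:
  Plaintext: BRIDGE
  Key:       CUMCUM
Step 2: Encrypt each letter:
  B(1) + C(2) = (1+2) mod 26 = 3 = D
  R(17) + U(20) = (17+20) mod 26 = 11 = L
  I(8) + M(12) = (8+12) mod 26 = 20 = U
  D(3) + C(2) = (3+2) mod 26 = 5 = F
  G(6) + U(20) = (6+20) mod 26 = 0 = A
  E(4) + M(12) = (4+12) mod 26 = 16 = Q
Ciphertext: DLUFAQ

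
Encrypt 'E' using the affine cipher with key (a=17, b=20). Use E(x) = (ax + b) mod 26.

Step 1: Convert 'E' to number: x = 4.
Step 2: E(4) = (17 * 4 + 20) mod 26 = 88 mod 26 = 10.
Step 3: Convert 10 back to letter: K.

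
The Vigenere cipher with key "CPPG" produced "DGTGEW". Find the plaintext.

Step 1: Extend key: CPPGCP
Step 2: Decrypt each letter (c - k) mod 26:
  D(3) - C(2) = (3-2) mod 26 = 1 = B
  G(6) - P(15) = (6-15) mod 26 = 17 = R
  T(19) - P(15) = (19-15) mod 26 = 4 = E
  G(6) - G(6) = (6-6) mod 26 = 0 = A
  E(4) - C(2) = (4-2) mod 26 = 2 = C
  W(22) - P(15) = (22-15) mod 26 = 7 = H
Plaintext: BREACH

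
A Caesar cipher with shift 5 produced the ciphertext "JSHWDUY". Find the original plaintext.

Step 1: Reverse the shift by subtracting 5 from each letter position.
  J (position 9) -> position (9-5) mod 26 = 4 -> E
  S (position 18) -> position (18-5) mod 26 = 13 -> N
  H (position 7) -> position (7-5) mod 26 = 2 -> C
  W (position 22) -> position (22-5) mod 26 = 17 -> R
  D (position 3) -> position (3-5) mod 26 = 24 -> Y
  U (position 20) -> position (20-5) mod 26 = 15 -> P
  Y (position 24) -> position (24-5) mod 26 = 19 -> T
Decrypted message: ENCRYPT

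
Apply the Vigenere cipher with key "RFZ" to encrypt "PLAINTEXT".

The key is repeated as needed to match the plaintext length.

Step 1: Repeat key to match plaintext length:
  Plaintext: PLAINTEXT
  Key:       RFZRFZRFZ
Step 2: Encrypt each letter:
  P(15) + R(17) = (15+17) mod 26 = 6 = G
  L(11) + F(5) = (11+5) mod 26 = 16 = Q
  A(0) + Z(25) = (0+25) mod 26 = 25 = Z
  I(8) + R(17) = (8+17) mod 26 = 25 = Z
  N(13) + F(5) = (13+5) mod 26 = 18 = S
  T(19) + Z(25) = (19+25) mod 26 = 18 = S
  E(4) + R(17) = (4+17) mod 26 = 21 = V
  X(23) + F(5) = (23+5) mod 26 = 2 = C
  T(19) + Z(25) = (19+25) mod 26 = 18 = S
Ciphertext: GQZZSSVCS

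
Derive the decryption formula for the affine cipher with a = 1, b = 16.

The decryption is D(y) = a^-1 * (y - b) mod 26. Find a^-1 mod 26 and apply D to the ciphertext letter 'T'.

Step 1: Find a^-1, the modular inverse of 1 mod 26.
Step 2: We need 1 * a^-1 = 1 (mod 26).
Step 3: 1 * 1 = 1 = 0 * 26 + 1, so a^-1 = 1.
Step 4: D(y) = 1(y - 16) mod 26.
Step 5: Apply to 'T' (y = 19): D(19) = 1 * (19 - 16) mod 26 = 1 * 3 mod 26 = 3 -> 'D'.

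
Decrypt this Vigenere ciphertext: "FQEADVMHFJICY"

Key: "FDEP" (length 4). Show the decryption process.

Step 1: Key 'FDEP' has length 4. Extended key: FDEPFDEPFDEPF
Step 2: Decrypt each position:
  F(5) - F(5) = 0 = A
  Q(16) - D(3) = 13 = N
  E(4) - E(4) = 0 = A
  A(0) - P(15) = 11 = L
  D(3) - F(5) = 24 = Y
  V(21) - D(3) = 18 = S
  M(12) - E(4) = 8 = I
  H(7) - P(15) = 18 = S
  F(5) - F(5) = 0 = A
  J(9) - D(3) = 6 = G
  I(8) - E(4) = 4 = E
  C(2) - P(15) = 13 = N
  Y(24) - F(5) = 19 = T
Plaintext: ANALYSISAGENT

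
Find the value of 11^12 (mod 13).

Step 1: Compute 11^12 mod 13 step by step, reducing modulo 13 at each step.
  11^1 mod 13 = 11
  11^2 mod 13 = (11 * 11) mod 13 = 4
  11^3 mod 13 = (4 * 11) mod 13 = 5
  11^4 mod 13 = (5 * 11) mod 13 = 3
  11^5 mod 13 = (3 * 11) mod 13 = 7
  11^6 mod 13 = (7 * 11) mod 13 = 12
  11^7 mod 13 = (12 * 11) mod 13 = 2
  11^8 mod 13 = (2 * 11) mod 13 = 9
  11^9 mod 13 = (9 * 11) mod 13 = 8
  11^10 mod 13 = (8 * 11) mod 13 = 10
  11^11 mod 13 = (10 * 11) mod 13 = 6
  11^12 mod 13 = (6 * 11) mod 13 = 1
Step 2: Result = 1.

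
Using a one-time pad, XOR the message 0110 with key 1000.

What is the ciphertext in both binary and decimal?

Step 1: Write out the XOR operation bit by bit:
  Message: 0110
  Key:     1000
  XOR:     1110
Step 2: Convert to decimal: 1110 = 14.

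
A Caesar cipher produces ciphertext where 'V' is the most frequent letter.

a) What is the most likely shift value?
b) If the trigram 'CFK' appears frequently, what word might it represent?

Step 1: In English, 'E' is the most frequent letter (12.7%).
Step 2: The most frequent ciphertext letter is 'V' (position 21).
Step 3: Shift = (21 - 4) mod 26 = 17.
Step 4: Decrypt 'CFK' by shifting back 17:
  C -> L
  F -> O
  K -> T
Step 5: 'CFK' decrypts to 'LOT'.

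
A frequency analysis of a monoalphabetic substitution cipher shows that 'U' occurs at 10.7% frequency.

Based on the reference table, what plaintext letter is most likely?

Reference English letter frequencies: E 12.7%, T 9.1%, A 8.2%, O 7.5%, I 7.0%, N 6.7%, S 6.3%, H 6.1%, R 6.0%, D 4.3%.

Step 1: The observed frequency is 10.7%.
Step 2: Compare with English frequencies:
  E: 12.7% (difference: 2.0%)
  T: 9.1% (difference: 1.6%) <-- closest
  A: 8.2% (difference: 2.5%)
  O: 7.5% (difference: 3.2%)
  I: 7.0% (difference: 3.7%)
  N: 6.7% (difference: 4.0%)
  S: 6.3% (difference: 4.4%)
  H: 6.1% (difference: 4.6%)
  R: 6.0% (difference: 4.7%)
  D: 4.3% (difference: 6.4%)
Step 3: 'U' most likely represents 'T' (frequency 9.1%).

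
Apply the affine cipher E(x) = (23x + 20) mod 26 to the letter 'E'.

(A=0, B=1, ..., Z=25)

Step 1: Convert 'E' to number: x = 4.
Step 2: E(4) = (23 * 4 + 20) mod 26 = 112 mod 26 = 8.
Step 3: Convert 8 back to letter: I.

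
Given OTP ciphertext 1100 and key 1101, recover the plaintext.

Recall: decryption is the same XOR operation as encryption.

Step 1: XOR ciphertext with key:
  Ciphertext: 1100
  Key:        1101
  XOR:        0001
Step 2: Plaintext = 0001 = 1 in decimal.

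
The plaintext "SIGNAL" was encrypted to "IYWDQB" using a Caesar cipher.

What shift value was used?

Step 1: Compare first letters: S (position 18) -> I (position 8).
Step 2: Shift = (8 - 18) mod 26 = 16.
The shift value is 16.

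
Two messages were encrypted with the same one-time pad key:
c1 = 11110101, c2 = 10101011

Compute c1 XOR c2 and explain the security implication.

Step 1: c1 XOR c2 = (m1 XOR k) XOR (m2 XOR k).
Step 2: By XOR associativity/commutativity: = m1 XOR m2 XOR k XOR k = m1 XOR m2.
Step 3: 11110101 XOR 10101011 = 01011110 = 94.
Step 4: The key cancels out! An attacker learns m1 XOR m2 = 94, revealing the relationship between plaintexts.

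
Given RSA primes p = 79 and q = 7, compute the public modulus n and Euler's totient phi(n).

Step 1: n = p * q = 79 * 7 = 553.
Step 2: phi(n) = (p-1)(q-1) = 78 * 6 = 468.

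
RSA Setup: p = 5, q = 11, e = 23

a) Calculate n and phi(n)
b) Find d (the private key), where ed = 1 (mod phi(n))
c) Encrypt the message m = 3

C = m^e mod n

Step 1: n = 5 * 11 = 55.
Step 2: phi(n) = (5-1)(11-1) = 4 * 10 = 40.
Step 3: Find d = 23^(-1) mod 40 = 7.
  Verify: 23 * 7 = 161 = 1 (mod 40).
Step 4: C = 3^23 mod 55 = 27.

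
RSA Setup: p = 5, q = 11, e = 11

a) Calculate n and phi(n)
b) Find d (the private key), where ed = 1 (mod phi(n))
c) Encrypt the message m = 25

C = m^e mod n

Step 1: n = 5 * 11 = 55.
Step 2: phi(n) = (5-1)(11-1) = 4 * 10 = 40.
Step 3: Find d = 11^(-1) mod 40 = 11.
  Verify: 11 * 11 = 121 = 1 (mod 40).
Step 4: C = 25^11 mod 55 = 25.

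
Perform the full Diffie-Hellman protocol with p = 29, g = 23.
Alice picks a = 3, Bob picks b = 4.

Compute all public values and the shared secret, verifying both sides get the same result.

Step 1: A = g^a mod p = 23^3 mod 29 = 16.
Step 2: B = g^b mod p = 23^4 mod 29 = 20.
Step 3: Alice computes s = B^a mod p = 20^3 mod 29 = 25.
Step 4: Bob computes s = A^b mod p = 16^4 mod 29 = 25.
Both sides agree: shared secret = 25.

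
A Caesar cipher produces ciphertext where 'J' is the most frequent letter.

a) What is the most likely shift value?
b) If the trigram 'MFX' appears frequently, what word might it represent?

Step 1: In English, 'E' is the most frequent letter (12.7%).
Step 2: The most frequent ciphertext letter is 'J' (position 9).
Step 3: Shift = (9 - 4) mod 26 = 5.
Step 4: Decrypt 'MFX' by shifting back 5:
  M -> H
  F -> A
  X -> S
Step 5: 'MFX' decrypts to 'HAS'.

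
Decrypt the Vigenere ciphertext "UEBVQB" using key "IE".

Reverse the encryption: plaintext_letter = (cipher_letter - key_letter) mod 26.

Step 1: Extend key: IEIEIE
Step 2: Decrypt each letter (c - k) mod 26:
  U(20) - I(8) = (20-8) mod 26 = 12 = M
  E(4) - E(4) = (4-4) mod 26 = 0 = A
  B(1) - I(8) = (1-8) mod 26 = 19 = T
  V(21) - E(4) = (21-4) mod 26 = 17 = R
  Q(16) - I(8) = (16-8) mod 26 = 8 = I
  B(1) - E(4) = (1-4) mod 26 = 23 = X
Plaintext: MATRIX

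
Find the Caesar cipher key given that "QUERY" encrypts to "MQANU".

Step 1: Compare first letters: Q (position 16) -> M (position 12).
Step 2: Shift = (12 - 16) mod 26 = 22.
The shift value is 22.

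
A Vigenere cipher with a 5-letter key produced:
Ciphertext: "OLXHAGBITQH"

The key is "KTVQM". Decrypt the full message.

Step 1: Key 'KTVQM' has length 5. Extended key: KTVQMKTVQMK
Step 2: Decrypt each position:
  O(14) - K(10) = 4 = E
  L(11) - T(19) = 18 = S
  X(23) - V(21) = 2 = C
  H(7) - Q(16) = 17 = R
  A(0) - M(12) = 14 = O
  G(6) - K(10) = 22 = W
  B(1) - T(19) = 8 = I
  I(8) - V(21) = 13 = N
  T(19) - Q(16) = 3 = D
  Q(16) - M(12) = 4 = E
  H(7) - K(10) = 23 = X
Plaintext: ESCROWINDEX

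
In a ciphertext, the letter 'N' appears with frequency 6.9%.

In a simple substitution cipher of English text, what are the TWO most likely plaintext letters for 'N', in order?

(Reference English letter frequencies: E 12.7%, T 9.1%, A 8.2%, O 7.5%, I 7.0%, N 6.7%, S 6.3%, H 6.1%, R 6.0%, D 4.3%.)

Step 1: Observed frequency of 'N' is 6.9%.
Step 2: Compute distances to each reference frequency and sort:
  I (7.0%): difference = 0.1% <-- BEST
  N (6.7%): difference = 0.2% <-- RUNNER-UP
  O (7.5%): difference = 0.6%
  S (6.3%): difference = 0.6%
  H (6.1%): difference = 0.8%
Step 3: Most likely is 'I' (7.0%, diff 0.1%); second most likely is 'N' (6.7%, diff 0.2%).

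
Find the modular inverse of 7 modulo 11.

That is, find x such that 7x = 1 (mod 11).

Step 1: We need x such that 7 * x = 1 (mod 11).
Step 2: Using the extended Euclidean algorithm or trial:
  7 * 8 = 56 = 5 * 11 + 1.
Step 3: Since 56 mod 11 = 1, the inverse is x = 8.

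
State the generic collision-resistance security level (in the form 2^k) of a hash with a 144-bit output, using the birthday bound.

Step 1: The birthday paradox gives collision probability ~50% after sqrt(2^n) = 2^(n/2) hashes.
Step 2: For 144-bit output: 2^(144/2) = 2^72.
Step 3: Approximately 2^72 hash computations needed.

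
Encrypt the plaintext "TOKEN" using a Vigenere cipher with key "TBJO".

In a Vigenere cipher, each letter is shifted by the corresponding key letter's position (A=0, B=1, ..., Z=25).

Step 1: Repeat key to match plaintext length:
  Plaintext: TOKEN
  Key:       TBJOT
Step 2: Encrypt each letter:
  T(19) + T(19) = (19+19) mod 26 = 12 = M
  O(14) + B(1) = (14+1) mod 26 = 15 = P
  K(10) + J(9) = (10+9) mod 26 = 19 = T
  E(4) + O(14) = (4+14) mod 26 = 18 = S
  N(13) + T(19) = (13+19) mod 26 = 6 = G
Ciphertext: MPTSG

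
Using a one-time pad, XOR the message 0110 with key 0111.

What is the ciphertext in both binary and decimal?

Step 1: Write out the XOR operation bit by bit:
  Message: 0110
  Key:     0111
  XOR:     0001
Step 2: Convert to decimal: 0001 = 1.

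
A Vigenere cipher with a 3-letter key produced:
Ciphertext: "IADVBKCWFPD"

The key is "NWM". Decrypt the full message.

Step 1: Key 'NWM' has length 3. Extended key: NWMNWMNWMNW
Step 2: Decrypt each position:
  I(8) - N(13) = 21 = V
  A(0) - W(22) = 4 = E
  D(3) - M(12) = 17 = R
  V(21) - N(13) = 8 = I
  B(1) - W(22) = 5 = F
  K(10) - M(12) = 24 = Y
  C(2) - N(13) = 15 = P
  W(22) - W(22) = 0 = A
  F(5) - M(12) = 19 = T
  P(15) - N(13) = 2 = C
  D(3) - W(22) = 7 = H
Plaintext: VERIFYPATCH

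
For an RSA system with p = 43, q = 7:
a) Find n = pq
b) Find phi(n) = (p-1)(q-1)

Step 1: n = p * q = 43 * 7 = 301.
Step 2: phi(n) = (p-1)(q-1) = 42 * 6 = 252.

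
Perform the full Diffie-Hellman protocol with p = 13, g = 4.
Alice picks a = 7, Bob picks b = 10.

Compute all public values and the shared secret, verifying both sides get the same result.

Step 1: A = g^a mod p = 4^7 mod 13 = 4.
Step 2: B = g^b mod p = 4^10 mod 13 = 9.
Step 3: Alice computes s = B^a mod p = 9^7 mod 13 = 9.
Step 4: Bob computes s = A^b mod p = 4^10 mod 13 = 9.
Both sides agree: shared secret = 9.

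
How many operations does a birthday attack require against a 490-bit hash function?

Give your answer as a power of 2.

Step 1: The birthday paradox gives collision probability ~50% after sqrt(2^n) = 2^(n/2) hashes.
Step 2: For 490-bit output: 2^(490/2) = 2^245.
Step 3: Approximately 2^245 hash computations needed.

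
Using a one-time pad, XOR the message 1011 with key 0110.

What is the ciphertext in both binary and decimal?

Step 1: Write out the XOR operation bit by bit:
  Message: 1011
  Key:     0110
  XOR:     1101
Step 2: Convert to decimal: 1101 = 13.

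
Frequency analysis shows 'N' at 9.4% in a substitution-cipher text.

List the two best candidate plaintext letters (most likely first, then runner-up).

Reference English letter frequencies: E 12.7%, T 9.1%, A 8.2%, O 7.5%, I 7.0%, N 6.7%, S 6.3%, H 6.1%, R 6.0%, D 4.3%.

Step 1: Observed frequency of 'N' is 9.4%.
Step 2: Compute distances to each reference frequency and sort:
  T (9.1%): difference = 0.3% <-- BEST
  A (8.2%): difference = 1.2% <-- RUNNER-UP
  O (7.5%): difference = 1.9%
  I (7.0%): difference = 2.4%
  N (6.7%): difference = 2.7%
Step 3: Most likely is 'T' (9.1%, diff 0.3%); second most likely is 'A' (8.2%, diff 1.2%).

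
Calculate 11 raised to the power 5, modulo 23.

Step 1: Compute 11^5 mod 23 step by step, reducing modulo 23 at each step.
  11^1 mod 23 = 11
  11^2 mod 23 = (11 * 11) mod 23 = 6
  11^3 mod 23 = (6 * 11) mod 23 = 20
  11^4 mod 23 = (20 * 11) mod 23 = 13
  11^5 mod 23 = (13 * 11) mod 23 = 5
Step 2: Result = 5.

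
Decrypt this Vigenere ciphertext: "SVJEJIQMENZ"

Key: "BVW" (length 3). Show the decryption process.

Step 1: Key 'BVW' has length 3. Extended key: BVWBVWBVWBV
Step 2: Decrypt each position:
  S(18) - B(1) = 17 = R
  V(21) - V(21) = 0 = A
  J(9) - W(22) = 13 = N
  E(4) - B(1) = 3 = D
  J(9) - V(21) = 14 = O
  I(8) - W(22) = 12 = M
  Q(16) - B(1) = 15 = P
  M(12) - V(21) = 17 = R
  E(4) - W(22) = 8 = I
  N(13) - B(1) = 12 = M
  Z(25) - V(21) = 4 = E
Plaintext: RANDOMPRIME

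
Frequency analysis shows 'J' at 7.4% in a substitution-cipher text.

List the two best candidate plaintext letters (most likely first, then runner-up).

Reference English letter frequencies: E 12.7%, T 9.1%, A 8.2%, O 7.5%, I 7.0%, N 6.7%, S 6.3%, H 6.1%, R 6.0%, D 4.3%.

Step 1: Observed frequency of 'J' is 7.4%.
Step 2: Compute distances to each reference frequency and sort:
  O (7.5%): difference = 0.1% <-- BEST
  I (7.0%): difference = 0.4% <-- RUNNER-UP
  N (6.7%): difference = 0.7%
  A (8.2%): difference = 0.8%
  S (6.3%): difference = 1.1%
Step 3: Most likely is 'O' (7.5%, diff 0.1%); second most likely is 'I' (7.0%, diff 0.4%).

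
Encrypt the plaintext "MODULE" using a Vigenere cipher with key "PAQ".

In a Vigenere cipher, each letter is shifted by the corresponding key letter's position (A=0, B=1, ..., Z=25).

Step 1: Repeat key to match plaintext length:
  Plaintext: MODULE
  Key:       PAQPAQ
Step 2: Encrypt each letter:
  M(12) + P(15) = (12+15) mod 26 = 1 = B
  O(14) + A(0) = (14+0) mod 26 = 14 = O
  D(3) + Q(16) = (3+16) mod 26 = 19 = T
  U(20) + P(15) = (20+15) mod 26 = 9 = J
  L(11) + A(0) = (11+0) mod 26 = 11 = L
  E(4) + Q(16) = (4+16) mod 26 = 20 = U
Ciphertext: BOTJLU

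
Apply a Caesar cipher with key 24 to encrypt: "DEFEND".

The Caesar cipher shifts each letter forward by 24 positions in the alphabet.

Step 1: For each letter, shift forward by 24 positions (mod 26).
  D (position 3) -> position (3+24) mod 26 = 1 -> B
  E (position 4) -> position (4+24) mod 26 = 2 -> C
  F (position 5) -> position (5+24) mod 26 = 3 -> D
  E (position 4) -> position (4+24) mod 26 = 2 -> C
  N (position 13) -> position (13+24) mod 26 = 11 -> L
  D (position 3) -> position (3+24) mod 26 = 1 -> B
Result: BCDCLB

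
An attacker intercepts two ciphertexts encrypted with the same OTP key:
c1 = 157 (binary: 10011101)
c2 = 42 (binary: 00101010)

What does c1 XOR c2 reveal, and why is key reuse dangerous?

Step 1: c1 XOR c2 = (m1 XOR k) XOR (m2 XOR k).
Step 2: By XOR associativity/commutativity: = m1 XOR m2 XOR k XOR k = m1 XOR m2.
Step 3: 10011101 XOR 00101010 = 10110111 = 183.
Step 4: The key cancels out! An attacker learns m1 XOR m2 = 183, revealing the relationship between plaintexts.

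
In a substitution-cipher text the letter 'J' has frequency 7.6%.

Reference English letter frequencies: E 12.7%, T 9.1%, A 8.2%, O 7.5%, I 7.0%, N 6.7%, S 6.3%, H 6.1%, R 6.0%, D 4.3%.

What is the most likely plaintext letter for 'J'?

Step 1: The observed frequency is 7.6%.
Step 2: Compare with English frequencies:
  E: 12.7% (difference: 5.1%)
  T: 9.1% (difference: 1.5%)
  A: 8.2% (difference: 0.6%)
  O: 7.5% (difference: 0.1%) <-- closest
  I: 7.0% (difference: 0.6%)
  N: 6.7% (difference: 0.9%)
  S: 6.3% (difference: 1.3%)
  H: 6.1% (difference: 1.5%)
  R: 6.0% (difference: 1.6%)
  D: 4.3% (difference: 3.3%)
Step 3: 'J' most likely represents 'O' (frequency 7.5%).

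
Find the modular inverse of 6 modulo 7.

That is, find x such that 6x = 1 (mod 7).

Step 1: We need x such that 6 * x = 1 (mod 7).
Step 2: Using the extended Euclidean algorithm or trial:
  6 * 6 = 36 = 5 * 7 + 1.
Step 3: Since 36 mod 7 = 1, the inverse is x = 6.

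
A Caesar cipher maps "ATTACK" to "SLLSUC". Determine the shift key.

Step 1: Compare first letters: A (position 0) -> S (position 18).
Step 2: Shift = (18 - 0) mod 26 = 18.
The shift value is 18.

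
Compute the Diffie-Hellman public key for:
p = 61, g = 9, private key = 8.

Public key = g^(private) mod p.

Step 1: A = g^a mod p = 9^8 mod 61.
  9^1 mod 61 = 9
  9^2 mod 61 = (9 * 9) mod 61 = 20
  9^3 mod 61 = (20 * 9) mod 61 = 58
  9^4 mod 61 = (58 * 9) mod 61 = 34
  9^5 mod 61 = (34 * 9) mod 61 = 1
  9^6 mod 61 = (1 * 9) mod 61 = 9
  9^7 mod 61 = (9 * 9) mod 61 = 20
  9^8 mod 61 = (20 * 9) mod 61 = 58
Result: A = 58.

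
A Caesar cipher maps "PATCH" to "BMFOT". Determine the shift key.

Step 1: Compare first letters: P (position 15) -> B (position 1).
Step 2: Shift = (1 - 15) mod 26 = 12.
The shift value is 12.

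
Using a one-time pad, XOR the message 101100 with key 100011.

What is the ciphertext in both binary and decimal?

Step 1: Write out the XOR operation bit by bit:
  Message: 101100
  Key:     100011
  XOR:     001111
Step 2: Convert to decimal: 001111 = 15.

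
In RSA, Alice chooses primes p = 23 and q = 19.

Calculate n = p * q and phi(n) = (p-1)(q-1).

Step 1: n = p * q = 23 * 19 = 437.
Step 2: phi(n) = (p-1)(q-1) = 22 * 18 = 396.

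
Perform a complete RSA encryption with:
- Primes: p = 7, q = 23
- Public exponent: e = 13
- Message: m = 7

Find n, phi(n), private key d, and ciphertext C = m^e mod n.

Step 1: n = 7 * 23 = 161.
Step 2: phi(n) = (7-1)(23-1) = 6 * 22 = 132.
Step 3: Find d = 13^(-1) mod 132 = 61.
  Verify: 13 * 61 = 793 = 1 (mod 132).
Step 4: C = 7^13 mod 161 = 112.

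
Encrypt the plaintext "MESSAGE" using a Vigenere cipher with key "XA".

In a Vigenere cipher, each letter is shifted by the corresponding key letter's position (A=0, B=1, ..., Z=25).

Step 1: Repeat key to match plaintext length:
  Plaintext: MESSAGE
  Key:       XAXAXAX
Step 2: Encrypt each letter:
  M(12) + X(23) = (12+23) mod 26 = 9 = J
  E(4) + A(0) = (4+0) mod 26 = 4 = E
  S(18) + X(23) = (18+23) mod 26 = 15 = P
  S(18) + A(0) = (18+0) mod 26 = 18 = S
  A(0) + X(23) = (0+23) mod 26 = 23 = X
  G(6) + A(0) = (6+0) mod 26 = 6 = G
  E(4) + X(23) = (4+23) mod 26 = 1 = B
Ciphertext: JEPSXGB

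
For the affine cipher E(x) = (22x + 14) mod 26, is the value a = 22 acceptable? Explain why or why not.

Step 1: Compute gcd(22, 26).
Step 2: gcd(22, 26) = 2.
Since gcd = 2 != 1, 22 shares a common factor with 26, so it cannot be used.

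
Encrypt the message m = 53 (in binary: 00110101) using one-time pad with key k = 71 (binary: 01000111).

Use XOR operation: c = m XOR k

Step 1: Write out the XOR operation bit by bit:
  Message: 00110101
  Key:     01000111
  XOR:     01110010
Step 2: Convert to decimal: 01110010 = 114.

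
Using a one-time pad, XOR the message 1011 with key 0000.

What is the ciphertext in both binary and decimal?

Step 1: Write out the XOR operation bit by bit:
  Message: 1011
  Key:     0000
  XOR:     1011
Step 2: Convert to decimal: 1011 = 11.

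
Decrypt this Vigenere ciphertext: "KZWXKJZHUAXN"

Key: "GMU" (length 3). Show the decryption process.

Step 1: Key 'GMU' has length 3. Extended key: GMUGMUGMUGMU
Step 2: Decrypt each position:
  K(10) - G(6) = 4 = E
  Z(25) - M(12) = 13 = N
  W(22) - U(20) = 2 = C
  X(23) - G(6) = 17 = R
  K(10) - M(12) = 24 = Y
  J(9) - U(20) = 15 = P
  Z(25) - G(6) = 19 = T
  H(7) - M(12) = 21 = V
  U(20) - U(20) = 0 = A
  A(0) - G(6) = 20 = U
  X(23) - M(12) = 11 = L
  N(13) - U(20) = 19 = T
Plaintext: ENCRYPTVAULT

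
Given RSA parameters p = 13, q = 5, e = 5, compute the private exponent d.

Step 1: n = 13 * 5 = 65.
Step 2: phi(n) = 12 * 4 = 48.
Step 3: Find d such that 5 * d = 1 (mod 48).
Step 4: d = 5^(-1) mod 48 = 29.
Verification: 5 * 29 = 145 = 3 * 48 + 1.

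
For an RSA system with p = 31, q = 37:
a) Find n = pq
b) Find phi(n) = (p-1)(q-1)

Step 1: n = p * q = 31 * 37 = 1147.
Step 2: phi(n) = (p-1)(q-1) = 30 * 36 = 1080.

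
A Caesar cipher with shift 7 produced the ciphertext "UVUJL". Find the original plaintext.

Step 1: Reverse the shift by subtracting 7 from each letter position.
  U (position 20) -> position (20-7) mod 26 = 13 -> N
  V (position 21) -> position (21-7) mod 26 = 14 -> O
  U (position 20) -> position (20-7) mod 26 = 13 -> N
  J (position 9) -> position (9-7) mod 26 = 2 -> C
  L (position 11) -> position (11-7) mod 26 = 4 -> E
Decrypted message: NONCE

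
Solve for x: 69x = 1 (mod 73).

Step 1: We need x such that 69 * x = 1 (mod 73).
Step 2: Using the extended Euclidean algorithm or trial:
  69 * 18 = 1242 = 17 * 73 + 1.
Step 3: Since 1242 mod 73 = 1, the inverse is x = 18.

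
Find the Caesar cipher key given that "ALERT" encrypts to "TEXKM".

Step 1: Compare first letters: A (position 0) -> T (position 19).
Step 2: Shift = (19 - 0) mod 26 = 19.
The shift value is 19.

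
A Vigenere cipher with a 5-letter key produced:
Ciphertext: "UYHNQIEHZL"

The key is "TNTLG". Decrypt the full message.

Step 1: Key 'TNTLG' has length 5. Extended key: TNTLGTNTLG
Step 2: Decrypt each position:
  U(20) - T(19) = 1 = B
  Y(24) - N(13) = 11 = L
  H(7) - T(19) = 14 = O
  N(13) - L(11) = 2 = C
  Q(16) - G(6) = 10 = K
  I(8) - T(19) = 15 = P
  E(4) - N(13) = 17 = R
  H(7) - T(19) = 14 = O
  Z(25) - L(11) = 14 = O
  L(11) - G(6) = 5 = F
Plaintext: BLOCKPROOF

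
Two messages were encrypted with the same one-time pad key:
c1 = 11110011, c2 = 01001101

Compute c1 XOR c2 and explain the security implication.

Step 1: c1 XOR c2 = (m1 XOR k) XOR (m2 XOR k).
Step 2: By XOR associativity/commutativity: = m1 XOR m2 XOR k XOR k = m1 XOR m2.
Step 3: 11110011 XOR 01001101 = 10111110 = 190.
Step 4: The key cancels out! An attacker learns m1 XOR m2 = 190, revealing the relationship between plaintexts.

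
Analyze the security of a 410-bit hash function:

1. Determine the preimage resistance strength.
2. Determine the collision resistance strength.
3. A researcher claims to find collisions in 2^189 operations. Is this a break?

Step 1: Preimage resistance requires brute-force of 2^410 operations.
Step 2: Collision resistance (birthday bound) = 2^(410/2) = 2^205.
Step 3: The claimed attack costs 2^189 operations.
Step 4: Since 2^189 < 2^205, the claimed attack beats the generic birthday bound, so collision resistance is broken.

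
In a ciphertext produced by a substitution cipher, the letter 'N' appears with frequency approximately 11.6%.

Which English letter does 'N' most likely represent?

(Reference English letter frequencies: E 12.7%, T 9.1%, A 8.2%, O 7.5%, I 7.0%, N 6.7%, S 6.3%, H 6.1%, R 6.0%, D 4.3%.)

Step 1: The observed frequency is 11.6%.
Step 2: Compare with English frequencies:
  E: 12.7% (difference: 1.1%) <-- closest
  T: 9.1% (difference: 2.5%)
  A: 8.2% (difference: 3.4%)
  O: 7.5% (difference: 4.1%)
  I: 7.0% (difference: 4.6%)
  N: 6.7% (difference: 4.9%)
  S: 6.3% (difference: 5.3%)
  H: 6.1% (difference: 5.5%)
  R: 6.0% (difference: 5.6%)
  D: 4.3% (difference: 7.3%)
Step 3: 'N' most likely represents 'E' (frequency 12.7%).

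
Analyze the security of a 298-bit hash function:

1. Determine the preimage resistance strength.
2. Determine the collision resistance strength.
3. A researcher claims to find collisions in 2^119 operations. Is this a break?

Step 1: Preimage resistance requires brute-force of 2^298 operations.
Step 2: Collision resistance (birthday bound) = 2^(298/2) = 2^149.
Step 3: The claimed attack costs 2^119 operations.
Step 4: Since 2^119 < 2^149, the claimed attack beats the generic birthday bound, so collision resistance is broken.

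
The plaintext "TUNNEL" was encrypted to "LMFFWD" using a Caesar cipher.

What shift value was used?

Step 1: Compare first letters: T (position 19) -> L (position 11).
Step 2: Shift = (11 - 19) mod 26 = 18.
The shift value is 18.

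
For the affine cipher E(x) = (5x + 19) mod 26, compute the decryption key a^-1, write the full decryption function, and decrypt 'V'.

Step 1: Find a^-1, the modular inverse of 5 mod 26.
Step 2: We need 5 * a^-1 = 1 (mod 26).
Step 3: 5 * 21 = 105 = 4 * 26 + 1, so a^-1 = 21.
Step 4: D(y) = 21(y - 19) mod 26.
Step 5: Apply to 'V' (y = 21): D(21) = 21 * (21 - 19) mod 26 = 21 * 2 mod 26 = 16 -> 'Q'.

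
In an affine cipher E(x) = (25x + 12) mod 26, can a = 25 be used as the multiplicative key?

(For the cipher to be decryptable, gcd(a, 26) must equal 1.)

Step 1: Compute gcd(25, 26).
Step 2: gcd(25, 26) = 1.
Since gcd = 1, 25 is coprime with 26, so it is a valid key.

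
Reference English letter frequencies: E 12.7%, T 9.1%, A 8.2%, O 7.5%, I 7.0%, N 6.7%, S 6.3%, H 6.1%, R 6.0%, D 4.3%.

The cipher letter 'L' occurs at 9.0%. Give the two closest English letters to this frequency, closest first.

Step 1: Observed frequency of 'L' is 9.0%.
Step 2: Compute distances to each reference frequency and sort:
  T (9.1%): difference = 0.1% <-- BEST
  A (8.2%): difference = 0.8% <-- RUNNER-UP
  O (7.5%): difference = 1.5%
  I (7.0%): difference = 2.0%
  N (6.7%): difference = 2.3%
Step 3: Most likely is 'T' (9.1%, diff 0.1%); second most likely is 'A' (8.2%, diff 0.8%).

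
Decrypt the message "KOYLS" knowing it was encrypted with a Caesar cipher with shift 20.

Step 1: Reverse the shift by subtracting 20 from each letter position.
  K (position 10) -> position (10-20) mod 26 = 16 -> Q
  O (position 14) -> position (14-20) mod 26 = 20 -> U
  Y (position 24) -> position (24-20) mod 26 = 4 -> E
  L (position 11) -> position (11-20) mod 26 = 17 -> R
  S (position 18) -> position (18-20) mod 26 = 24 -> Y
Decrypted message: QUERY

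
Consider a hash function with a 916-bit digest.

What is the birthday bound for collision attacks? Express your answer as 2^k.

Step 1: The birthday paradox gives collision probability ~50% after sqrt(2^n) = 2^(n/2) hashes.
Step 2: For 916-bit output: 2^(916/2) = 2^458.
Step 3: Approximately 2^458 hash computations needed.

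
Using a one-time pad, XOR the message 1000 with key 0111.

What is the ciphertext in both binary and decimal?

Step 1: Write out the XOR operation bit by bit:
  Message: 1000
  Key:     0111
  XOR:     1111
Step 2: Convert to decimal: 1111 = 15.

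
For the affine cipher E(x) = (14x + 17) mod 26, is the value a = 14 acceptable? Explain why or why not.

Step 1: Compute gcd(14, 26).
Step 2: gcd(14, 26) = 2.
Since gcd = 2 != 1, 14 shares a common factor with 26, so it cannot be used.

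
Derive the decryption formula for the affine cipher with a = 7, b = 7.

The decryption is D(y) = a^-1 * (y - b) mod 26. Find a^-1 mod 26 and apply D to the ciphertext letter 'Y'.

Step 1: Find a^-1, the modular inverse of 7 mod 26.
Step 2: We need 7 * a^-1 = 1 (mod 26).
Step 3: 7 * 15 = 105 = 4 * 26 + 1, so a^-1 = 15.
Step 4: D(y) = 15(y - 7) mod 26.
Step 5: Apply to 'Y' (y = 24): D(24) = 15 * (24 - 7) mod 26 = 15 * 17 mod 26 = 21 -> 'V'.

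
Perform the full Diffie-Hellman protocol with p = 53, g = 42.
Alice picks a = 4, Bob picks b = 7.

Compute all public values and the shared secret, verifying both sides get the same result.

Step 1: A = g^a mod p = 42^4 mod 53 = 13.
Step 2: B = g^b mod p = 42^7 mod 53 = 28.
Step 3: Alice computes s = B^a mod p = 28^4 mod 53 = 15.
Step 4: Bob computes s = A^b mod p = 13^7 mod 53 = 15.
Both sides agree: shared secret = 15.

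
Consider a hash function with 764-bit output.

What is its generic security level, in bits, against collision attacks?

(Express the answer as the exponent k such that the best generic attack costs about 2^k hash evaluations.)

Step 1: The hash has a 764-bit output.
Step 2: Collision resistance means it should be infeasible to find any x != y with h(x) = h(y).
By the birthday bound, a generic collision search succeeds after about sqrt(2^764) = 2^(764/2) = 2^382 evaluations.
Step 3: Security level = 382 bits.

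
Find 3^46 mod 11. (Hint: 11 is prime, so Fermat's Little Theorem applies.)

Step 1: Since 11 is prime, by Fermat's Little Theorem: 3^10 = 1 (mod 11).
Step 2: Reduce exponent: 46 mod 10 = 6.
Step 3: So 3^46 = 3^6 (mod 11).
Step 4: 3^6 mod 11 = 3.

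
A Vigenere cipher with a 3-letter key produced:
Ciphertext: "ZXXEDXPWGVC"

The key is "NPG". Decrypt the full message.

Step 1: Key 'NPG' has length 3. Extended key: NPGNPGNPGNP
Step 2: Decrypt each position:
  Z(25) - N(13) = 12 = M
  X(23) - P(15) = 8 = I
  X(23) - G(6) = 17 = R
  E(4) - N(13) = 17 = R
  D(3) - P(15) = 14 = O
  X(23) - G(6) = 17 = R
  P(15) - N(13) = 2 = C
  W(22) - P(15) = 7 = H
  G(6) - G(6) = 0 = A
  V(21) - N(13) = 8 = I
  C(2) - P(15) = 13 = N
Plaintext: MIRRORCHAIN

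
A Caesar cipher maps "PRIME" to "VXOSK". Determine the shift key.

Step 1: Compare first letters: P (position 15) -> V (position 21).
Step 2: Shift = (21 - 15) mod 26 = 6.
The shift value is 6.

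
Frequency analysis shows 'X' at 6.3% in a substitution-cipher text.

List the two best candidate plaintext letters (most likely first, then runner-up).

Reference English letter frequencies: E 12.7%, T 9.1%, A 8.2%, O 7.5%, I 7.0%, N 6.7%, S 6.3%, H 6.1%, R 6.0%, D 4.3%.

Step 1: Observed frequency of 'X' is 6.3%.
Step 2: Compute distances to each reference frequency and sort:
  S (6.3%): difference = 0.0% <-- BEST
  H (6.1%): difference = 0.2% <-- RUNNER-UP
  R (6.0%): difference = 0.3%
  N (6.7%): difference = 0.4%
  I (7.0%): difference = 0.7%
Step 3: Most likely is 'S' (6.3%, diff 0.0%); second most likely is 'H' (6.1%, diff 0.2%).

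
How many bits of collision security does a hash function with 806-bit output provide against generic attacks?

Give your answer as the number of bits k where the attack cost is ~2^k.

Step 1: The hash has a 806-bit output.
Step 2: Collision resistance means it should be infeasible to find any x != y with h(x) = h(y).
By the birthday bound, a generic collision search succeeds after about sqrt(2^806) = 2^(806/2) = 2^403 evaluations.
Step 3: Security level = 403 bits.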